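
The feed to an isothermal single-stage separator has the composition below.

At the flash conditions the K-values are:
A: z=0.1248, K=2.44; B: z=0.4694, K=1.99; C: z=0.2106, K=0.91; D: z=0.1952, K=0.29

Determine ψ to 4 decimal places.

Let ψ = V/F and solve Σ zᵢ(Kᵢ−1)/(1+ψ(Kᵢ−1)) = 0.
Check two-phase: ΣzᵢKᵢ = 1.4869 > 1 and Σzᵢ/Kᵢ = 1.1916 > 1, so g(0) = 0.4869 > 0 and g(1) = -0.1916 < 0.
Newton iteration, ψ⁰ = 0.54:
  ψ = 0.5400: g = 0.15923, g' = -0.5380 → ψ = 0.8360
  ψ = 0.8360: g = -0.02567, g' = -0.7887 → ψ = 0.8034
  ψ = 0.8034: g = -0.00092, g' = -0.7336 → ψ = 0.8022
Converged at ψ = 0.8022.

ψ = 0.8022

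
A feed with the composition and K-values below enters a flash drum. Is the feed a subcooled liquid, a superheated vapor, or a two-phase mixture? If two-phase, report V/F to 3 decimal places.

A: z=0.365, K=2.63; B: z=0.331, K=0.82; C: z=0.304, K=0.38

two-phase, V/F = 0.480

ΣzᵢKᵢ = 1.347; Σzᵢ/Kᵢ = 1.342.
Both exceed 1, so a two-phase solution exists.
Let ψ = V/F and solve Σ zᵢ(Kᵢ−1)/(1+ψ(Kᵢ−1)) = 0.
Newton–Raphson from ψ = 0.5:
  ψ = 0.500: g = -0.0108, g' = -0.553 → ψ = 0.480
Converged at ψ = 0.480.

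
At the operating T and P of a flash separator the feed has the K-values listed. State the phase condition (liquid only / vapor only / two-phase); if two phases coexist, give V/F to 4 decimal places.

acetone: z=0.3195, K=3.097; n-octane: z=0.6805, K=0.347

ΣzᵢKᵢ = 1.2256; Σzᵢ/Kᵢ = 2.0643.
Both exceed 1, so a two-phase solution exists.
Rachford–Rice: g(ψ) = Σ zᵢ(Kᵢ−1)/(1+ψ(Kᵢ−1)) = 0.
Newton–Raphson from ψ = 0.5:
  ψ = 0.5000: g = -0.33272, g' = -0.9745 → ψ = 0.1586
  ψ = 0.1586: g = 0.00710, g' = -1.1523 → ψ = 0.1647
  ψ = 0.1647: g = 0.00004, g' = -1.1405 → ψ = 0.1648
Converged at ψ = 0.1648.

two-phase, V/F = 0.1648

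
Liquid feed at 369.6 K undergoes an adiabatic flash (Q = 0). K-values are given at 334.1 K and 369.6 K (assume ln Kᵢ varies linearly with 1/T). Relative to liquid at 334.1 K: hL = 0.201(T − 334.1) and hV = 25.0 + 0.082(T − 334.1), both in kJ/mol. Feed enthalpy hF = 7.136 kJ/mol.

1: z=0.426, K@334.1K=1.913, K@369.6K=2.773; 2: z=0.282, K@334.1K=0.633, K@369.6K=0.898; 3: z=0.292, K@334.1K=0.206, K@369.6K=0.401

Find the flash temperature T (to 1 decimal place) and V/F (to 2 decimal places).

T = 341.4 K, V/F = 0.23

Adiabatic flash: solve Rachford–Rice at each trial T, then check hF = ψ·hV(T) + (1−ψ)·hL(T).
  T = 334.1 K: K = (1.913, 0.633, 0.206), RR gives ψ = 0.095, H_out = 2.371 kJ/mol
  T = 369.6 K: K = (2.773, 0.898, 0.401), RR gives ψ = 0.708, H_out = 21.851 kJ/mol
  T = 351.9 K: K = (2.326, 0.761, 0.293), RR gives ψ = 0.410, H_out = 12.969 kJ/mol
  T = 343.0 K: K = (2.115, 0.696, 0.247), RR gives ψ = 0.262, H_out = 8.070 kJ/mol
  T = 338.6 K: K = (2.014, 0.664, 0.226), RR gives ψ = 0.183, H_out = 5.387 kJ/mol
  T = 340.8 K: K = (2.064, 0.680, 0.236), RR gives ψ = 0.224, H_out = 6.756 kJ/mol
Linear interpolation between T = 340.8 (H_out = 6.756) and T = 343.0 (H_out = 8.070) on hF = 7.136 gives T ≈ 341.4 K, at which ψ = 0.23.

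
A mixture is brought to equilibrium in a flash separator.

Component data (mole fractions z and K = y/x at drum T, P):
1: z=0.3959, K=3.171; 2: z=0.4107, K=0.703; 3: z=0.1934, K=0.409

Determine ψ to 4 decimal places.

ψ = 0.6857

Let ψ = V/F and solve Σ zᵢ(Kᵢ−1)/(1+ψ(Kᵢ−1)) = 0.
Feasibility: ΣzᵢKᵢ = 1.6232, Σzᵢ/Kᵢ = 1.1819 — both > 1, two phases present.
Newton–Raphson from ψ = 0.33:
  ψ = 0.3300: g = 0.22352, g' = -0.7821 → ψ = 0.6158
  ψ = 0.6158: g = 0.03882, g' = -0.5629 → ψ = 0.6848
  ψ = 0.6848: g = 0.00053, g' = -0.5495 → ψ = 0.6857
Converged at ψ = 0.6857.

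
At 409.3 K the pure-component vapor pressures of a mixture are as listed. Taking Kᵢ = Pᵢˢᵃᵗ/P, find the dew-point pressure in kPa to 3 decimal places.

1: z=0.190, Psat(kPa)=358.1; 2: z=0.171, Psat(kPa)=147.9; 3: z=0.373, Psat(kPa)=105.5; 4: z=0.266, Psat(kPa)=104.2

At the dew point ψ → 1, so Σzᵢ/Kᵢ = 1 with Kᵢ = Pᵢˢᵃᵗ/P ⇒ 1/P = Σzᵢ/Pᵢˢᵃᵗ.
1/P = 0.190/358.1 + 0.171/147.9 + 0.373/105.5 + 0.266/104.2 = 0.007775 ⇒ P = 128.616 kPa

Pdew = 128.616 kPa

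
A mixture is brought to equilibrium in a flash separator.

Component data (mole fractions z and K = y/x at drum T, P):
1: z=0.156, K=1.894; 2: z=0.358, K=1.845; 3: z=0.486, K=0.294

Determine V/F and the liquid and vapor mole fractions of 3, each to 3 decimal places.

Rachford–Rice: g(V/F) = Σ zᵢ(Kᵢ−1)/(1+V/F(Kᵢ−1)) = 0.
Feasibility: ΣzᵢKᵢ = 1.099, Σzᵢ/Kᵢ = 1.929 — both > 1, two phases present.
Newton–Raphson from V/F = 0.49:
  V/F = 0.490: g = -0.2137, g' = -0.754 → V/F = 0.207
  V/F = 0.207: g = -0.0265, g' = -0.606 → V/F = 0.163
Converged at V/F = 0.163.
Compositions from xᵢ = zᵢ/(1+V/F(Kᵢ−1)), yᵢ = Kᵢxᵢ:
  1: x = 0.136, y = 0.258
  2: x = 0.315, y = 0.581
  3: x = 0.549, y = 0.161

V/F = 0.163, x_3 = 0.549, y_3 = 0.161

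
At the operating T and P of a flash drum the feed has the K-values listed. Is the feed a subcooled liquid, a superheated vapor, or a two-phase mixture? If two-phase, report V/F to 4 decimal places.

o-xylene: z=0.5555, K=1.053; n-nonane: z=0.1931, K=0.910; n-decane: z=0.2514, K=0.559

ΣzᵢKᵢ = 0.9012; Σzᵢ/Kᵢ = 1.1895.
Since ΣzᵢKᵢ < 1 the mixture is below its bubble point — single liquid phase.

subcooled liquid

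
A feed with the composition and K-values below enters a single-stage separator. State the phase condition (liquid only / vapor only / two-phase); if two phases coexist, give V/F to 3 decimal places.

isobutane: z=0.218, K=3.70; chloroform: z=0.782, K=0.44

two-phase, V/F = 0.100

ΣzᵢKᵢ = 1.151; Σzᵢ/Kᵢ = 1.836.
Both exceed 1, so a two-phase solution exists.
Binary case is linear: z₁(K₁−1)(1+ψ(K₂−1)) + z₂(K₂−1)(1+ψ(K₁−1)) = 0
⇒ ψ = [z₁(K₁−1)+z₂(K₂−1)] / [−(K₁−1)(K₂−1)] = 0.1507/1.5120 = 0.100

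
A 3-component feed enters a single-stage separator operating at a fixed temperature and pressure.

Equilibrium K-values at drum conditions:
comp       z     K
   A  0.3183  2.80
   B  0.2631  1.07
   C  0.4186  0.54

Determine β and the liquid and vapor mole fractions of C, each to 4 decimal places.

β = 0.6674, x_C = 0.6040, y_C = 0.3262

Let β = V/F and solve Σ zᵢ(Kᵢ−1)/(1+β(Kᵢ−1)) = 0.
g(0) = ΣzᵢKᵢ − 1 = 0.3988 and g(1) = 1 − Σzᵢ/Kᵢ = -0.1348, so a root lies in (0, 1).
Iterate (Newton) starting at β = 0.5:
  β = 0.5000: g = 0.06927, g' = -0.4363 → β = 0.6588
  β = 0.6588: g = 0.00345, g' = -0.3994 → β = 0.6674
Converged at β = 0.6674.
Compositions from xᵢ = zᵢ/(1+β(Kᵢ−1)), yᵢ = Kᵢxᵢ:
  A: x = 0.1446, y = 0.4049
  B: x = 0.2514, y = 0.2690
  C: x = 0.6040, y = 0.3262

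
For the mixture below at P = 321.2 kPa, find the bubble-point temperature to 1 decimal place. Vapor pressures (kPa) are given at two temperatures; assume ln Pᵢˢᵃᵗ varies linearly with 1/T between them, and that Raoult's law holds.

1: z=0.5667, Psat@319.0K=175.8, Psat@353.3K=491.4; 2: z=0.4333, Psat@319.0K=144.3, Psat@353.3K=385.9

T = 341.4 K

Bubble-point temperature: ΣzᵢPᵢˢᵃᵗ(T) = P. Interpolate ln Pᵢˢᵃᵗ = aᵢ + bᵢ/T.
  T = 319.0 K: ΣzᵢPᵢˢᵃᵗ = 162.15 kPa
  T = 353.3 K: ΣzᵢPᵢˢᵃᵗ = 445.69 kPa
  T = 336.1 K: ΣzᵢPᵢˢᵃᵗ = 275.43 kPa
  T = 344.7 K: ΣzᵢPᵢˢᵃᵗ = 352.47 kPa
  T = 340.4 K: ΣzᵢPᵢˢᵃᵗ = 312.06 kPa
  T = 342.5 K: ΣzᵢPᵢˢᵃᵗ = 331.31 kPa
Interpolating between 340.4 K and 342.5 K gives T ≈ 341.4 K.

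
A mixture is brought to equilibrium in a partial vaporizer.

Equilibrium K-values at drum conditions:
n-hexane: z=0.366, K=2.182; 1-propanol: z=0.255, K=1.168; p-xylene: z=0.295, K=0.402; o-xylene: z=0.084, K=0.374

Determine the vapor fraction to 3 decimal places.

ψ = 0.466

Let ψ = V/F and solve Σ zᵢ(Kᵢ−1)/(1+ψ(Kᵢ−1)) = 0.
Feasibility: ΣzᵢKᵢ = 1.246, Σzᵢ/Kᵢ = 1.344 — both > 1, two phases present.
Iterate (Newton) starting at ψ = 0.53:
  ψ = 0.530: g = -0.0316, g' = -0.499 → ψ = 0.467
  ψ = 0.467: g = -0.0004, g' = -0.487 → ψ = 0.466
Converged at ψ = 0.466.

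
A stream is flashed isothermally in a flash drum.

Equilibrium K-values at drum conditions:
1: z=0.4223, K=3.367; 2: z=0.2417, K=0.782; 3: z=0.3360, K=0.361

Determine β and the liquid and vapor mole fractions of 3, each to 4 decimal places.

Newton iteration, β⁰ = 0.5:
  β = 0.5000: g = 0.08314, g' = -0.8070 → β = 0.6030
  β = 0.6030: g = 0.00183, g' = -0.7799 → β = 0.6054
Converged at β = 0.6054.
Compositions from xᵢ = zᵢ/(1+β(Kᵢ−1)), yᵢ = Kᵢxᵢ:
  1: x = 0.1736, y = 0.5844
  2: x = 0.2784, y = 0.2177
  3: x = 0.5480, y = 0.1978

β = 0.6054, x_3 = 0.5480, y_3 = 0.1978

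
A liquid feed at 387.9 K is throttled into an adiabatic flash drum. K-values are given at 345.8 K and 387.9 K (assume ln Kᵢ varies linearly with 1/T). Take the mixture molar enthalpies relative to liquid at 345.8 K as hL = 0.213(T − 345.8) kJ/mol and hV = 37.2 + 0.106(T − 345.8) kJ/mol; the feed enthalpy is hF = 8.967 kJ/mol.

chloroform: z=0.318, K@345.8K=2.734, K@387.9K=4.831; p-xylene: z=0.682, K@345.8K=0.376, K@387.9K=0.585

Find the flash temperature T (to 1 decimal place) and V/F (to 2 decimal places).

T = 353.0 K, V/F = 0.20

Adiabatic flash: solve Rachford–Rice at each trial T, then check hF = ψ·hV(T) + (1−ψ)·hL(T).
  T = 345.8 K: K = (2.734, 0.376), RR gives ψ = 0.116, H_out = 4.327 kJ/mol
  T = 387.9 K: K = (4.831, 0.585), RR gives ψ = 0.588, H_out = 28.200 kJ/mol
  T = 366.9 K: K = (3.697, 0.475), RR gives ψ = 0.353, H_out = 16.831 kJ/mol
  T = 356.4 K: K = (3.196, 0.424), RR gives ψ = 0.242, H_out = 10.981 kJ/mol
  T = 351.1 K: K = (2.959, 0.400), RR gives ψ = 0.182, H_out = 7.788 kJ/mol
  T = 353.8 K: K = (3.078, 0.412), RR gives ψ = 0.213, H_out = 9.442 kJ/mol
  T = 352.5 K: K = (3.021, 0.406), RR gives ψ = 0.198, H_out = 8.653 kJ/mol
Linear interpolation between T = 352.5 (H_out = 8.653) and T = 353.8 (H_out = 9.442) on hF = 8.967 gives T ≈ 353.0 K, at which ψ = 0.20.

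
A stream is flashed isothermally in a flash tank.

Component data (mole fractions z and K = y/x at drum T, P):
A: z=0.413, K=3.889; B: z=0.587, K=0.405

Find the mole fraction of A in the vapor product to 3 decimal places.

Let ψ = V/F and solve Σ zᵢ(Kᵢ−1)/(1+ψ(Kᵢ−1)) = 0.
Feasibility: ΣzᵢKᵢ = 1.844, Σzᵢ/Kᵢ = 1.556 — both > 1, two phases present.
Binary case is linear: z₁(K₁−1)(1+ψ(K₂−1)) + z₂(K₂−1)(1+ψ(K₁−1)) = 0
⇒ ψ = [z₁(K₁−1)+z₂(K₂−1)] / [−(K₁−1)(K₂−1)] = 0.8439/1.7190 = 0.491
Compositions from xᵢ = zᵢ/(1+ψ(Kᵢ−1)), yᵢ = Kᵢxᵢ:
  A: x = 0.171, y = 0.664
  B: x = 0.829, y = 0.336

y_A = 0.664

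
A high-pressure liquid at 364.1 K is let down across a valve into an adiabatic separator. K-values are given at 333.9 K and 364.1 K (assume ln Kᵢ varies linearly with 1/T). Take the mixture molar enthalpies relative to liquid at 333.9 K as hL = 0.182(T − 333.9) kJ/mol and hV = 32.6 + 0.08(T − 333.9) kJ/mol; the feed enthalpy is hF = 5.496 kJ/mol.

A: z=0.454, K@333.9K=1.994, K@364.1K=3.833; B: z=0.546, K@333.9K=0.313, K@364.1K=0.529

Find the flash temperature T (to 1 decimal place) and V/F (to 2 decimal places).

T = 335.5 K, V/F = 0.16

Adiabatic flash: solve Rachford–Rice at each trial T, then check hF = ψ·hV(T) + (1−ψ)·hL(T).
  T = 333.9 K: K = (1.994, 0.313), RR gives ψ = 0.112, H_out = 3.636 kJ/mol
  T = 364.1 K: K = (3.833, 0.529), RR gives ψ = 0.771, H_out = 28.261 kJ/mol
  T = 349.0 K: K = (2.804, 0.412), RR gives ψ = 0.469, H_out = 17.311 kJ/mol
  T = 341.4 K: K = (2.371, 0.360), RR gives ψ = 0.311, H_out = 11.256 kJ/mol
  T = 337.6 K: K = (2.174, 0.335), RR gives ψ = 0.218, H_out = 7.700 kJ/mol
  T = 335.8 K: K = (2.085, 0.324), RR gives ψ = 0.169, H_out = 5.814 kJ/mol
Linear interpolation between T = 333.9 (H_out = 3.636) and T = 335.8 (H_out = 5.814) on hF = 5.496 gives T ≈ 335.5 K, at which ψ = 0.16.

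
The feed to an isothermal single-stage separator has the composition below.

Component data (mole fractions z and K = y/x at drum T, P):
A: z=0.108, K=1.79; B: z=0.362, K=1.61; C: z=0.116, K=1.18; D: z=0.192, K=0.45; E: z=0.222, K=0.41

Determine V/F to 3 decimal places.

Material balance + equilibrium reduce to Σ zᵢ(Kᵢ−1)/(1+V/F(Kᵢ−1)) = 0.
Feasibility: ΣzᵢKᵢ = 1.090, Σzᵢ/Kᵢ = 1.352 — both > 1, two phases present.
Iterate (Newton) starting at V/F = 0.44:
  V/F = 0.440: g = -0.0595, g' = -0.366 → V/F = 0.278
  V/F = 0.278: g = -0.0026, g' = -0.339 → V/F = 0.270
Converged at V/F = 0.270.

V/F = 0.270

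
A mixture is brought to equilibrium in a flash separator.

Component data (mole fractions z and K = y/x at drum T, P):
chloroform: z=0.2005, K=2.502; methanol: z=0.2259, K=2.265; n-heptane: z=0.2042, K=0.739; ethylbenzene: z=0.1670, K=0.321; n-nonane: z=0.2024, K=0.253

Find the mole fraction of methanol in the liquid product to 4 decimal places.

x_methanol = 0.1598

Iterate (Newton) starting at V/F = 0.5:
  V/F = 0.5000: g = -0.12727, g' = -0.7658 → V/F = 0.3338
  V/F = 0.3338: g = -0.00493, g' = -0.7252 → V/F = 0.3270
Converged at V/F = 0.3270.
Compositions from xᵢ = zᵢ/(1+V/F(Kᵢ−1)), yᵢ = Kᵢxᵢ:
  chloroform: x = 0.1345, y = 0.3364
  methanol: x = 0.1598, y = 0.3619
  n-heptane: x = 0.2233, y = 0.1650
  ethylbenzene: x = 0.2147, y = 0.0689
  n-nonane: x = 0.2678, y = 0.0678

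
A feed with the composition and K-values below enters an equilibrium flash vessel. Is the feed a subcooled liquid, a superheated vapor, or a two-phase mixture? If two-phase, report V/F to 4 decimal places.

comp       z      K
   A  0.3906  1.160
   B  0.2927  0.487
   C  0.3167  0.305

subcooled liquid

ΣzᵢKᵢ = 0.6922; Σzᵢ/Kᵢ = 1.9761.
Since ΣzᵢKᵢ < 1 the mixture is below its bubble point — single liquid phase.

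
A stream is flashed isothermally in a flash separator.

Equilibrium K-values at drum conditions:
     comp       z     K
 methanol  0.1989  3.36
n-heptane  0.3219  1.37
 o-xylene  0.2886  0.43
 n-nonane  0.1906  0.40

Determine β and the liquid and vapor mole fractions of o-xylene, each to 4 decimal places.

Let β = V/F and solve Σ zᵢ(Kᵢ−1)/(1+β(Kᵢ−1)) = 0.
g(0) = ΣzᵢKᵢ − 1 = 0.3096 and g(1) = 1 − Σzᵢ/Kᵢ = -0.4418, so a root lies in (0, 1).
Iterate (Newton) starting at β = 0.33:
  β = 0.3300: g = 0.02482, g' = -0.6340 → β = 0.3692
  β = 0.3692: g = 0.00041, g' = -0.6141 → β = 0.3698
Converged at β = 0.3698.
Compositions from xᵢ = zᵢ/(1+β(Kᵢ−1)), yᵢ = Kᵢxᵢ:
  methanol: x = 0.1062, y = 0.3569
  n-heptane: x = 0.2832, y = 0.3879
  o-xylene: x = 0.3657, y = 0.1572
  n-nonane: x = 0.2450, y = 0.0980

β = 0.3698, x_o-xylene = 0.3657, y_o-xylene = 0.1572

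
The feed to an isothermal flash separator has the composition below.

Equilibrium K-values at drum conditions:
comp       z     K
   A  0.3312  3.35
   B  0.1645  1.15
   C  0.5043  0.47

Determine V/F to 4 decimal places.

Rachford–Rice: g(V/F) = Σ zᵢ(Kᵢ−1)/(1+V/F(Kᵢ−1)) = 0.
Feasibility: ΣzᵢKᵢ = 1.5357, Σzᵢ/Kᵢ = 1.3149 — both > 1, two phases present.
Iterate (Newton) starting at V/F = 0.62:
  V/F = 0.6200: g = -0.05874, g' = -0.6203 → V/F = 0.5253
  V/F = 0.5253: g = 0.00079, g' = -0.6416 → V/F = 0.5265
Converged at V/F = 0.5265.

V/F = 0.5265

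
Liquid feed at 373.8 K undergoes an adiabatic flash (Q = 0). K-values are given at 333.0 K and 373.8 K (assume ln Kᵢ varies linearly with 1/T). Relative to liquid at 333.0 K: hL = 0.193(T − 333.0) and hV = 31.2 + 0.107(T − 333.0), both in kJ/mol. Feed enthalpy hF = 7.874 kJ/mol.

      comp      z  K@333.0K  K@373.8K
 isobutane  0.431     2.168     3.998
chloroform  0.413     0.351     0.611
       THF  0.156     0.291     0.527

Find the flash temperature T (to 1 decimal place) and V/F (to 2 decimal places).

T = 336.7 K, V/F = 0.23

Adiabatic flash: solve Rachford–Rice at each trial T, then check hF = ψ·hV(T) + (1−ψ)·hL(T).
  T = 333.0 K: K = (2.168, 0.351, 0.291), RR gives ψ = 0.160, H_out = 5.004 kJ/mol
  T = 373.8 K: K = (3.998, 0.611, 0.527), RR gives ψ = 0.851, H_out = 31.449 kJ/mol
  T = 353.4 K: K = (2.997, 0.471, 0.398), RR gives ψ = 0.499, H_out = 18.622 kJ/mol
  T = 343.2 K: K = (2.561, 0.408, 0.342), RR gives ψ = 0.342, H_out = 12.330 kJ/mol
  T = 338.1 K: K = (2.359, 0.379, 0.316), RR gives ψ = 0.256, H_out = 8.870 kJ/mol
  T = 335.6 K: K = (2.264, 0.365, 0.304), RR gives ψ = 0.211, H_out = 7.038 kJ/mol
  T = 336.9 K: K = (2.313, 0.372, 0.310), RR gives ψ = 0.235, H_out = 8.004 kJ/mol
Linear interpolation between T = 335.6 (H_out = 7.038) and T = 336.9 (H_out = 8.004) on hF = 7.874 gives T ≈ 336.7 K, at which ψ = 0.23.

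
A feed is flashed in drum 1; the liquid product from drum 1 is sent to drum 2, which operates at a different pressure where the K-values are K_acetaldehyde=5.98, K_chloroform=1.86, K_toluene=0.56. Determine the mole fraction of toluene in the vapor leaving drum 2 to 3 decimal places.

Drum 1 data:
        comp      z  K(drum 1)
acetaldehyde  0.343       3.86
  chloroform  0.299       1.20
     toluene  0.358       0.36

y_toluene (drum 2) = 0.434

Drum 1:
Let ψ₁ = V/F and solve Σ zᵢ(Kᵢ−1)/(1+ψ₁(Kᵢ−1)) = 0.
g(0) = ΣzᵢKᵢ − 1 = 0.812 and g(1) = 1 − Σzᵢ/Kᵢ = -0.332, so a root lies in (0, 1).
Newton iteration, ψ₁⁰ = 0.5:
  ψ₁ = 0.500: g = 0.1211, g' = -0.802 → ψ₁ = 0.651
  ψ₁ = 0.651: g = 0.0029, g' = -0.783 → ψ₁ = 0.655
Converged at ψ₁ = 0.655.
Drum-1 compositions:
  acetaldehyde: x = 0.119, y = 0.461
  chloroform: x = 0.264, y = 0.317
  toluene: x = 0.616, y = 0.222
Drum-2 feed = drum-1 liquid: z₂ = (0.1194, 0.2644, 0.6162).
Drum 2:
Material balance + equilibrium reduce to Σ zᵢ(Kᵢ−1)/(1+ψ₂(Kᵢ−1)) = 0.
g(0) = ΣzᵢKᵢ − 1 = 0.551 and g(1) = 1 − Σzᵢ/Kᵢ = -0.262, so a root lies in (0, 1).
Newton iteration, ψ₂⁰ = 0.5:
  ψ₂ = 0.500: g = -0.0182, g' = -0.535 → ψ₂ = 0.466
  ψ₂ = 0.466: g = 0.0004, g' = -0.557 → ψ₂ = 0.467
Converged at ψ₂ = 0.467.
  acetaldehyde: x = 0.036, y = 0.215
  chloroform: x = 0.189, y = 0.351
  toluene: x = 0.775, y = 0.434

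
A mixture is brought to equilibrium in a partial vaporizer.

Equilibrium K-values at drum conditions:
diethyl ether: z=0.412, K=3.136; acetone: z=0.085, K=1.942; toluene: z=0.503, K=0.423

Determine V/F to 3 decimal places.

Material balance + equilibrium reduce to Σ zᵢ(Kᵢ−1)/(1+V/F(Kᵢ−1)) = 0.
Check two-phase: ΣzᵢKᵢ = 1.670 > 1 and Σzᵢ/Kᵢ = 1.364 > 1, so g(0) = 0.670 > 0 and g(1) = -0.364 < 0.
Newton iteration, V/F⁰ = 0.5:
  V/F = 0.500: g = 0.0721, g' = -0.805 → V/F = 0.589
  V/F = 0.589: g = 0.0012, g' = -0.784 → V/F = 0.591
Converged at V/F = 0.591.

V/F = 0.591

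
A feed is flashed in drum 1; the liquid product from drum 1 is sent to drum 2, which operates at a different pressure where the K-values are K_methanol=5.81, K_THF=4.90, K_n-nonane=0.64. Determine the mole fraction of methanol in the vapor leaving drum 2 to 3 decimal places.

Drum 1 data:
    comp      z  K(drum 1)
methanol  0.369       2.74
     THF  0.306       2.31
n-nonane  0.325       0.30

Drum 1:
Rachford–Rice: g(ψ₁) = Σ zᵢ(Kᵢ−1)/(1+ψ₁(Kᵢ−1)) = 0.
g(0) = ΣzᵢKᵢ − 1 = 0.815 and g(1) = 1 − Σzᵢ/Kᵢ = -0.350, so a root lies in (0, 1).
Newton iteration, ψ₁⁰ = 0.5:
  ψ₁ = 0.500: g = 0.2356, g' = -0.888 → ψ₁ = 0.765
  ψ₁ = 0.765: g = -0.0144, g' = -1.075 → ψ₁ = 0.752
Converged at ψ₁ = 0.752.
Drum-1 compositions:
  methanol: x = 0.160, y = 0.438
  THF: x = 0.154, y = 0.356
  n-nonane: x = 0.686, y = 0.206
Drum-2 feed = drum-1 liquid: z₂ = (0.1599, 0.1542, 0.6859).
Drum 2:
Let ψ₂ = V/F and solve Σ zᵢ(Kᵢ−1)/(1+ψ₂(Kᵢ−1)) = 0.
g(0) = ΣzᵢKᵢ − 1 = 1.123 and g(1) = 1 − Σzᵢ/Kᵢ = -0.131, so a root lies in (0, 1).
Newton–Raphson from ψ₂ = 0.5:
  ψ₂ = 0.500: g = 0.1285, g' = -0.721 → ψ₂ = 0.678
  ψ₂ = 0.678: g = 0.0186, g' = -0.536 → ψ₂ = 0.713
  ψ₂ = 0.713: g = 0.0004, g' = -0.513 → ψ₂ = 0.714
Converged at ψ₂ = 0.714.
  methanol: x = 0.036, y = 0.210
  THF: x = 0.041, y = 0.200
  n-nonane: x = 0.923, y = 0.591

y_methanol (drum 2) = 0.210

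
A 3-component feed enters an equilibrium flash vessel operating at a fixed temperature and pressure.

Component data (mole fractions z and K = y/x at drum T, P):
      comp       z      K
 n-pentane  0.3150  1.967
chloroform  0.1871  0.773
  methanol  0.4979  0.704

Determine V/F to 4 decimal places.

V/F = 0.4263

Rachford–Rice: g(V/F) = Σ zᵢ(Kᵢ−1)/(1+V/F(Kᵢ−1)) = 0.
Feasibility: ΣzᵢKᵢ = 1.1148, Σzᵢ/Kᵢ = 1.1094 — both > 1, two phases present.
Newton iteration, V/F⁰ = 0.45:
  V/F = 0.4500: g = -0.00508, g' = -0.2130 → V/F = 0.4261
  V/F = 0.4261: g = 0.00004, g' = -0.2167 → V/F = 0.4263
Converged at V/F = 0.4263.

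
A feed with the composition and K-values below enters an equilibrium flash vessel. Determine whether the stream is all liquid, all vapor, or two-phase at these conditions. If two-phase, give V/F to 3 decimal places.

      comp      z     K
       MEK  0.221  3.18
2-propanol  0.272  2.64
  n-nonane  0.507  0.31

two-phase, V/F = 0.443

ΣzᵢKᵢ = 1.578; Σzᵢ/Kᵢ = 1.808.
Both exceed 1, so a two-phase solution exists.
Let ψ = V/F and solve Σ zᵢ(Kᵢ−1)/(1+ψ(Kᵢ−1)) = 0.
Iterate (Newton) starting at ψ = 0.5:
  ψ = 0.500: g = -0.0585, g' = -1.024 → ψ = 0.443
Converged at ψ = 0.443.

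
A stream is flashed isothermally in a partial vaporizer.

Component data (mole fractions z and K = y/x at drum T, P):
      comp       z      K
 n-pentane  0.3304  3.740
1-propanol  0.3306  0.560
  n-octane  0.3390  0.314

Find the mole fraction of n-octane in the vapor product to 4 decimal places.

y_n-octane = 0.1381

Material balance + equilibrium reduce to Σ zᵢ(Kᵢ−1)/(1+β(Kᵢ−1)) = 0.
Check two-phase: ΣzᵢKᵢ = 1.5273 > 1 and Σzᵢ/Kᵢ = 1.7583 > 1, so g(0) = 0.5273 > 0 and g(1) = -0.7583 < 0.
Newton iteration, β⁰ = 0.5:
  β = 0.5000: g = -0.15847, g' = -0.9164 → β = 0.3271
  β = 0.3271: g = 0.00769, g' = -1.0424 → β = 0.3344
  β = 0.3344: g = 0.00004, g' = -1.0321 → β = 0.3345
Converged at β = 0.3345.
Compositions from xᵢ = zᵢ/(1+β(Kᵢ−1)), yᵢ = Kᵢxᵢ:
  n-pentane: x = 0.1724, y = 0.6448
  1-propanol: x = 0.3877, y = 0.2171
  n-octane: x = 0.4399, y = 0.1381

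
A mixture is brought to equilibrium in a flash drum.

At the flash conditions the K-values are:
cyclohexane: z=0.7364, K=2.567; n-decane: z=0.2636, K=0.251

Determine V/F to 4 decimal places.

Material balance + equilibrium reduce to Σ zᵢ(Kᵢ−1)/(1+V/F(Kᵢ−1)) = 0.
Check two-phase: ΣzᵢKᵢ = 1.9565 > 1 and Σzᵢ/Kᵢ = 1.3371 > 1, so g(0) = 0.9565 > 0 and g(1) = -0.3371 < 0.
Binary case is linear: z₁(K₁−1)(1+V/F(K₂−1)) + z₂(K₂−1)(1+V/F(K₁−1)) = 0
⇒ V/F = [z₁(K₁−1)+z₂(K₂−1)] / [−(K₁−1)(K₂−1)] = 0.95650/1.17368 = 0.8150

V/F = 0.8150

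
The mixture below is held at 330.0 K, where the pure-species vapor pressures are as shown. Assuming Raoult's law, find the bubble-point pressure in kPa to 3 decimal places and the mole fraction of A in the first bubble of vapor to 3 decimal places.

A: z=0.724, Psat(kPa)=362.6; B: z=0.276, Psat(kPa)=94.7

Pbub = 288.660 kPa, y_A = 0.909

At the bubble point ψ → 0, so ΣzᵢKᵢ = 1 with Kᵢ = Pᵢˢᵃᵗ/P ⇒ P = ΣzᵢPᵢˢᵃᵗ.
P = 0.724·362.6 + 0.276·94.7 = 288.660 kPa
yᵢ = zᵢPᵢˢᵃᵗ/P ⇒ y_A = 0.724·362.6/288.660 = 0.909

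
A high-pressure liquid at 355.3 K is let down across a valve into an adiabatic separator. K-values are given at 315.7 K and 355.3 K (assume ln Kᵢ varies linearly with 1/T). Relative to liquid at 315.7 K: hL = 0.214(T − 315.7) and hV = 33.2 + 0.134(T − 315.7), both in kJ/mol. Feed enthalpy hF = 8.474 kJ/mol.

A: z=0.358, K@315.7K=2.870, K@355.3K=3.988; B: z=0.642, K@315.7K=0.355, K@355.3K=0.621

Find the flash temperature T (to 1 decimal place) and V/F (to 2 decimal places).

Adiabatic flash: solve Rachford–Rice at each trial T, then check hF = ψ·hV(T) + (1−ψ)·hL(T).
  T = 315.7 K: K = (2.870, 0.355), RR gives ψ = 0.212, H_out = 7.029 kJ/mol
  T = 355.3 K: K = (3.988, 0.621), RR gives ψ = 0.730, H_out = 30.390 kJ/mol
  T = 335.5 K: K = (3.416, 0.477), RR gives ψ = 0.419, H_out = 17.492 kJ/mol
  T = 325.6 K: K = (3.139, 0.414), RR gives ψ = 0.310, H_out = 12.176 kJ/mol
  T = 320.6 K: K = (3.002, 0.383), RR gives ψ = 0.260, H_out = 9.575 kJ/mol
  T = 318.1 K: K = (2.935, 0.369), RR gives ψ = 0.235, H_out = 8.278 kJ/mol
  T = 319.4 K: K = (2.970, 0.376), RR gives ψ = 0.248, H_out = 8.953 kJ/mol
Linear interpolation between T = 318.1 (H_out = 8.278) and T = 319.4 (H_out = 8.953) on hF = 8.474 gives T ≈ 318.5 K, at which ψ = 0.24.

T = 318.5 K, V/F = 0.24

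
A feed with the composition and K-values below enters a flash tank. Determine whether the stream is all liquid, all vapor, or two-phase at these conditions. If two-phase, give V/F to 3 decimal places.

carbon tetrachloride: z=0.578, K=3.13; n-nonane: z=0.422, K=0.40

ΣzᵢKᵢ = 1.978; Σzᵢ/Kᵢ = 1.240.
Both exceed 1, so a two-phase solution exists.
Rachford–Rice: g(ψ) = Σ zᵢ(Kᵢ−1)/(1+ψ(Kᵢ−1)) = 0.
Binary case is linear: z₁(K₁−1)(1+ψ(K₂−1)) + z₂(K₂−1)(1+ψ(K₁−1)) = 0
⇒ ψ = [z₁(K₁−1)+z₂(K₂−1)] / [−(K₁−1)(K₂−1)] = 0.9779/1.2780 = 0.765

two-phase, V/F = 0.765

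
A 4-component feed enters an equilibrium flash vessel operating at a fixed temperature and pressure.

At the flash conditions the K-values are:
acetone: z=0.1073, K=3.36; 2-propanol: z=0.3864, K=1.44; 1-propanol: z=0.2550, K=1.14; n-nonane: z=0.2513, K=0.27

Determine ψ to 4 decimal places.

Material balance + equilibrium reduce to Σ zᵢ(Kᵢ−1)/(1+ψ(Kᵢ−1)) = 0.
Check two-phase: ΣzᵢKᵢ = 1.2755 > 1 and Σzᵢ/Kᵢ = 1.4547 > 1, so g(0) = 0.2755 > 0 and g(1) = -0.4547 < 0.
Iterate (Newton) starting at ψ = 0.5:
  ψ = 0.5000: g = -0.00001, g' = -0.5125 → ψ = 0.5000
Converged at ψ = 0.5000.

ψ = 0.5000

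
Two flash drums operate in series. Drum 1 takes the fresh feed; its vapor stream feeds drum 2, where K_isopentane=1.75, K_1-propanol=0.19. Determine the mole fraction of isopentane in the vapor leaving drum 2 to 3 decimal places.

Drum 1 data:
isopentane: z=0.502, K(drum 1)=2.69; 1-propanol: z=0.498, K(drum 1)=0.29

Drum 1:
Binary case is linear: z₁(K₁−1)(1+ψ₁(K₂−1)) + z₂(K₂−1)(1+ψ₁(K₁−1)) = 0
⇒ ψ₁ = [z₁(K₁−1)+z₂(K₂−1)] / [−(K₁−1)(K₂−1)] = 0.4948/1.1999 = 0.412
Drum-1 compositions:
  isopentane: x = 0.296, y = 0.796
  1-propanol: x = 0.704, y = 0.204
Drum-2 feed = drum-1 vapor: z₂ = (0.7958, 0.2042).
Drum 2:
Rachford–Rice: g(ψ₂) = Σ zᵢ(Kᵢ−1)/(1+ψ₂(Kᵢ−1)) = 0.
Feasibility: ΣzᵢKᵢ = 1.431, Σzᵢ/Kᵢ = 1.530 — both > 1, two phases present.
Binary case is linear: z₁(K₁−1)(1+ψ₂(K₂−1)) + z₂(K₂−1)(1+ψ₂(K₁−1)) = 0
⇒ ψ₂ = [z₁(K₁−1)+z₂(K₂−1)] / [−(K₁−1)(K₂−1)] = 0.4314/0.6075 = 0.710
  isopentane: x = 0.519, y = 0.909
  1-propanol: x = 0.481, y = 0.091

y_isopentane (drum 2) = 0.909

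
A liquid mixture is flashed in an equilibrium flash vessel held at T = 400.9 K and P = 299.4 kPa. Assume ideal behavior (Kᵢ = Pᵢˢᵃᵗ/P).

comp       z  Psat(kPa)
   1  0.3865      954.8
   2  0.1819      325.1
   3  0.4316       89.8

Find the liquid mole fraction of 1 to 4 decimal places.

Raoult's law: Kᵢ = Pᵢˢᵃᵗ/P = Pᵢˢᵃᵗ/299.4.
  K_1 = 954.8/299.4 = 3.189045, K_2 = 325.1/299.4 = 1.085838, K_3 = 89.8/299.4 = 0.299933
Material balance + equilibrium reduce to Σ zᵢ(Kᵢ−1)/(1+β(Kᵢ−1)) = 0.
g(0) = ΣzᵢKᵢ − 1 = 0.5595 and g(1) = 1 − Σzᵢ/Kᵢ = -0.7277, so a root lies in (0, 1).
Iterate (Newton) starting at β = 0.44:
  β = 0.4400: g = 0.00936, g' = -0.9236 → β = 0.4501
Converged at β = 0.4501.
Compositions from xᵢ = zᵢ/(1+β(Kᵢ−1)), yᵢ = Kᵢxᵢ:
  1: x = 0.1947, y = 0.6208
  2: x = 0.1751, y = 0.1902
  3: x = 0.6302, y = 0.1890

x_1 = 0.1947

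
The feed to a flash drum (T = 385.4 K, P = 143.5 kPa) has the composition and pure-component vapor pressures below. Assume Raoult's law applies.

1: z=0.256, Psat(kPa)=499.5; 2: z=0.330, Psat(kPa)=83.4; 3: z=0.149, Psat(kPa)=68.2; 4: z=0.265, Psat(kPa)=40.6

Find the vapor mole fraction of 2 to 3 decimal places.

Raoult's law: Kᵢ = Pᵢˢᵃᵗ/P = Pᵢˢᵃᵗ/143.5.
  K_1 = 499.5/143.5 = 3.48084, K_2 = 83.4/143.5 = 0.58118, K_3 = 68.2/143.5 = 0.47526, K_4 = 40.6/143.5 = 0.28293
Rachford–Rice: g(V/F) = Σ zᵢ(Kᵢ−1)/(1+V/F(Kᵢ−1)) = 0.
Feasibility: ΣzᵢKᵢ = 1.229, Σzᵢ/Kᵢ = 1.892 — both > 1, two phases present.
Newton iteration, V/F⁰ = 0.33:
  V/F = 0.330: g = -0.1547, g' = -0.848 → V/F = 0.148
  V/F = 0.148: g = 0.0202, g' = -1.128 → V/F = 0.166
Converged at V/F = 0.166.
Compositions from xᵢ = zᵢ/(1+V/F(Kᵢ−1)), yᵢ = Kᵢxᵢ:
  1: x = 0.181, y = 0.631
  2: x = 0.355, y = 0.206
  3: x = 0.163, y = 0.078
  4: x = 0.301, y = 0.085

y_2 = 0.206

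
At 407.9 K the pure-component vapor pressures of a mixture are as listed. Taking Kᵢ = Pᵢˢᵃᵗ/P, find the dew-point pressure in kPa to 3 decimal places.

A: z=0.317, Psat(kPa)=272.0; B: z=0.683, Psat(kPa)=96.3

Pdew = 121.097 kPa

At the dew point ψ → 1, so Σzᵢ/Kᵢ = 1 with Kᵢ = Pᵢˢᵃᵗ/P ⇒ 1/P = Σzᵢ/Pᵢˢᵃᵗ.
1/P = 0.317/272.0 + 0.683/96.3 = 0.008258 ⇒ P = 121.097 kPa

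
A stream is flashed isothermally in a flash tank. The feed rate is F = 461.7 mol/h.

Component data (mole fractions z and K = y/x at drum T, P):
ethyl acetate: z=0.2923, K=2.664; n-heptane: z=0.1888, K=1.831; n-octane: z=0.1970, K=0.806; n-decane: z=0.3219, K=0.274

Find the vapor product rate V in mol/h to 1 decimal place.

Rachford–Rice: g(V/F) = Σ zᵢ(Kᵢ−1)/(1+V/F(Kᵢ−1)) = 0.
Check two-phase: ΣzᵢKᵢ = 1.3714 > 1 and Σzᵢ/Kᵢ = 1.6321 > 1, so g(0) = 0.3714 > 0 and g(1) = -0.6321 < 0.
Iterate (Newton) starting at V/F = 0.51:
  V/F = 0.5100: g = -0.04022, g' = -0.7381 → V/F = 0.4555
  V/F = 0.4555: g = -0.00060, g' = -0.7182 → V/F = 0.4547
Converged at V/F = 0.4547.
Then V = V/F·F = 0.4547·461.7 = 209.9 mol/h and L = F − V = 251.8 mol/h.

V = 209.9 mol/h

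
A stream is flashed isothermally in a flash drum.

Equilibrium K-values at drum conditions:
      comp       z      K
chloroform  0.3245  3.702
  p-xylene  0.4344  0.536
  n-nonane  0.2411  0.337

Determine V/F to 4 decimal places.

V/F = 0.3520

Rachford–Rice: g(V/F) = Σ zᵢ(Kᵢ−1)/(1+V/F(Kᵢ−1)) = 0.
Feasibility: ΣzᵢKᵢ = 1.5154, Σzᵢ/Kᵢ = 1.6135 — both > 1, two phases present.
Newton–Raphson from V/F = 0.46:
  V/F = 0.4600: g = -0.09533, g' = -0.8415 → V/F = 0.3467
  V/F = 0.3467: g = 0.00493, g' = -0.9431 → V/F = 0.3519
  V/F = 0.3519: g = 0.00002, g' = -0.9363 → V/F = 0.3520
Converged at V/F = 0.3520.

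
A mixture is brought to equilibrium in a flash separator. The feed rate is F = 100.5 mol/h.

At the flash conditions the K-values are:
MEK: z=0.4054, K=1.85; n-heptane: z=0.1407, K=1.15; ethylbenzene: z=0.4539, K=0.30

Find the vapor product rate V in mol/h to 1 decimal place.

V = 9.4 mol/h

Material balance + equilibrium reduce to Σ zᵢ(Kᵢ−1)/(1+V/F(Kᵢ−1)) = 0.
Feasibility: ΣzᵢKᵢ = 1.0480, Σzᵢ/Kᵢ = 1.8545 — both > 1, two phases present.
Newton–Raphson from V/F = 0.56:
  V/F = 0.5600: g = -0.26965, g' = -0.7388 → V/F = 0.1950
  V/F = 0.1950: g = -0.05186, g' = -0.5168 → V/F = 0.0947
  V/F = 0.0947: g = -0.00054, g' = -0.5091 → V/F = 0.0936
Converged at V/F = 0.0936.
Then V = V/F·F = 0.0936·100.5 = 9.4 mol/h and L = F − V = 91.1 mol/h.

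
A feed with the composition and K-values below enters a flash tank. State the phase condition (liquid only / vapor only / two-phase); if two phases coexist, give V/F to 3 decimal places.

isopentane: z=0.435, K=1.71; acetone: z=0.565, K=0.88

ΣzᵢKᵢ = 1.241; Σzᵢ/Kᵢ = 0.896.
Since Σzᵢ/Kᵢ < 1 the mixture is above its dew point — single vapor phase.

vapor only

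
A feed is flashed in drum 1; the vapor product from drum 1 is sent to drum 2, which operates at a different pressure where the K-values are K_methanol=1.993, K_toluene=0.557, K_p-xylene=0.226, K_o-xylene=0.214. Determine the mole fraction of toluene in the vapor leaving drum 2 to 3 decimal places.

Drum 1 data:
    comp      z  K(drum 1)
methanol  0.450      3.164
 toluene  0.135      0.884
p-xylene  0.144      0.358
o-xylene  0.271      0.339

Drum 1:
Let ψ₁ = V/F and solve Σ zᵢ(Kᵢ−1)/(1+ψ₁(Kᵢ−1)) = 0.
g(0) = ΣzᵢKᵢ − 1 = 0.687 and g(1) = 1 − Σzᵢ/Kᵢ = -0.497, so a root lies in (0, 1).
Newton iteration, ψ₁⁰ = 0.31:
  ψ₁ = 0.310: g = 0.2259, g' = -1.037 → ψ₁ = 0.528
  ψ₁ = 0.528: g = 0.0229, g' = -0.876 → ψ₁ = 0.554
Converged at ψ₁ = 0.554.
Drum-1 compositions:
  methanol: x = 0.205, y = 0.648
  toluene: x = 0.144, y = 0.128
  p-xylene: x = 0.223, y = 0.080
  o-xylene: x = 0.428, y = 0.145
Drum-2 feed = drum-1 vapor: z₂ = (0.6475, 0.1275, 0.0800, 0.1450).
Drum 2:
Material balance + equilibrium reduce to Σ zᵢ(Kᵢ−1)/(1+ψ₂(Kᵢ−1)) = 0.
g(0) = ΣzᵢKᵢ − 1 = 0.411 and g(1) = 1 − Σzᵢ/Kᵢ = -0.585, so a root lies in (0, 1).
Newton–Raphson from ψ₂ = 0.5:
  ψ₂ = 0.500: g = 0.0684, g' = -0.697 → ψ₂ = 0.598
  ψ₂ = 0.598: g = -0.0038, g' = -0.783 → ψ₂ = 0.593
Converged at ψ₂ = 0.593.
  methanol: x = 0.407, y = 0.812
  toluene: x = 0.173, y = 0.096
  p-xylene: x = 0.148, y = 0.033
  o-xylene: x = 0.272, y = 0.058

y_toluene (drum 2) = 0.096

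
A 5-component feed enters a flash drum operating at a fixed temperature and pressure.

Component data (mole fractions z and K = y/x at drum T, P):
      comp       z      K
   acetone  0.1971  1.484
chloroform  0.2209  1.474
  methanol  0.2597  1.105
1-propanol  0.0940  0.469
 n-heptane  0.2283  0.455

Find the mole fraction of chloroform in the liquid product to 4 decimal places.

x_chloroform = 0.1960

Rachford–Rice: g(ψ) = Σ zᵢ(Kᵢ−1)/(1+ψ(Kᵢ−1)) = 0.
Check two-phase: ΣzᵢKᵢ = 1.0530 > 1 and Σzᵢ/Kᵢ = 1.2199 > 1, so g(0) = 0.0530 > 0 and g(1) = -0.2199 < 0.
Newton–Raphson from ψ = 0.44:
  ψ = 0.4400: g = -0.03745, g' = -0.2304 → ψ = 0.2775
  ψ = 0.2775: g = -0.00200, g' = -0.2079 → ψ = 0.2679
Converged at ψ = 0.2679.
Compositions from xᵢ = zᵢ/(1+ψ(Kᵢ−1)), yᵢ = Kᵢxᵢ:
  acetone: x = 0.1745, y = 0.2589
  chloroform: x = 0.1960, y = 0.2889
  methanol: x = 0.2526, y = 0.2791
  1-propanol: x = 0.1096, y = 0.0514
  n-heptane: x = 0.2673, y = 0.1216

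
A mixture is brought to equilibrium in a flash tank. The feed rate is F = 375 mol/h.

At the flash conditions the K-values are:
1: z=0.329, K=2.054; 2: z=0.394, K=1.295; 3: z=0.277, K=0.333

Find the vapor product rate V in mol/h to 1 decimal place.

Newton–Raphson from β = 0.32:
  β = 0.320: g = 0.1306, g' = -0.432 → β = 0.622
  β = 0.622: g = -0.0082, g' = -0.518 → β = 0.606
Converged at β = 0.606.
Then V = β·F = 0.6062·375 = 227.3 mol/h and L = F − V = 147.7 mol/h.

V = 227.3 mol/h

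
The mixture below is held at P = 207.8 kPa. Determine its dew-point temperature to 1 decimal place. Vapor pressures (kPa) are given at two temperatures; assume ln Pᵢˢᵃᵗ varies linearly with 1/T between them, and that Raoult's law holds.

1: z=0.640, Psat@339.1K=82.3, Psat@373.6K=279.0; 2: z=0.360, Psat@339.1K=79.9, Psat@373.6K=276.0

Dew-point temperature: Σzᵢ·P/Pᵢˢᵃᵗ(T) = 1. Interpolate ln Pᵢˢᵃᵗ = aᵢ + bᵢ/T.
  T = 339.1 K: ΣzᵢP/Pᵢˢᵃᵗ = 2.5522
  T = 373.6 K: ΣzᵢP/Pᵢˢᵃᵗ = 0.7477
  T = 356.4 K: ΣzᵢP/Pᵢˢᵃᵗ = 1.3386
  T = 365.0 K: ΣzᵢP/Pᵢˢᵃᵗ = 0.9936
  T = 360.7 K: ΣzᵢP/Pᵢˢᵃᵗ = 1.1512
  T = 362.9 K: ΣzᵢP/Pᵢˢᵃᵗ = 1.0672
Interpolating between 362.9 K and 365.0 K gives T ≈ 364.8 K.

T = 364.8 K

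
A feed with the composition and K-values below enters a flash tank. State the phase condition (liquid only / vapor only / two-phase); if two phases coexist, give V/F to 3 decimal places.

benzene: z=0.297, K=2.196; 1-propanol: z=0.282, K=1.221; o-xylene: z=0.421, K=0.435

two-phase, V/F = 0.377

ΣzᵢKᵢ = 1.180; Σzᵢ/Kᵢ = 1.334.
Both exceed 1, so a two-phase solution exists.
Rachford–Rice: g(ψ) = Σ zᵢ(Kᵢ−1)/(1+ψ(Kᵢ−1)) = 0.
Iterate (Newton) starting at ψ = 0.5:
  ψ = 0.500: g = -0.0531, g' = -0.439 → ψ = 0.379
  ψ = 0.379: g = -0.0007, g' = -0.430 → ψ = 0.377
Converged at ψ = 0.377.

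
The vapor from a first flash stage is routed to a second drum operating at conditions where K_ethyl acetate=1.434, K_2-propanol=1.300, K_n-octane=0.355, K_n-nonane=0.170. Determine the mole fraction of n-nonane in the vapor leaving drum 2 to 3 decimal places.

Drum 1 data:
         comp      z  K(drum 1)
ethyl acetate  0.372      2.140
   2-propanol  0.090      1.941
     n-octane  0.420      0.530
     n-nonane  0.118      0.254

Drum 1:
Let ψ₁ = V/F and solve Σ zᵢ(Kᵢ−1)/(1+ψ₁(Kᵢ−1)) = 0.
g(0) = ΣzᵢKᵢ − 1 = 0.223 and g(1) = 1 − Σzᵢ/Kᵢ = -0.477, so a root lies in (0, 1).
Newton–Raphson from ψ₁ = 0.37:
  ψ₁ = 0.370: g = 0.0005, g' = -0.544 → ψ₁ = 0.371
Converged at ψ₁ = 0.371.
Drum-1 compositions:
  ethyl acetate: x = 0.261, y = 0.559
  2-propanol: x = 0.067, y = 0.129
  n-octane: x = 0.509, y = 0.270
  n-nonane: x = 0.163, y = 0.041
Drum-2 feed = drum-1 vapor: z₂ = (0.5595, 0.1295, 0.2696, 0.0414).
Drum 2:
Let ψ₂ = V/F and solve Σ zᵢ(Kᵢ−1)/(1+ψ₂(Kᵢ−1)) = 0.
Check two-phase: ΣzᵢKᵢ = 1.073 > 1 and Σzᵢ/Kᵢ = 1.493 > 1, so g(0) = 0.073 > 0 and g(1) = -0.493 < 0.
Newton–Raphson from ψ₂ = 0.5:
  ψ₂ = 0.500: g = -0.0822, g' = -0.408 → ψ₂ = 0.298
  ψ₂ = 0.298: g = -0.0105, g' = -0.315 → ψ₂ = 0.265
Converged at ψ₂ = 0.265.
  ethyl acetate: x = 0.502, y = 0.720
  2-propanol: x = 0.120, y = 0.156
  n-octane: x = 0.325, y = 0.115
  n-nonane: x = 0.053, y = 0.009

y_n-nonane (drum 2) = 0.009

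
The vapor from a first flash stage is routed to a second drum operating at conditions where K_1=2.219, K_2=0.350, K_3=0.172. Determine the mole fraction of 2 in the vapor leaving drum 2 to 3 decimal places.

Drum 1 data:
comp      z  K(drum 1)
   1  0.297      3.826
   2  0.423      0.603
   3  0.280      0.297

y_2 (drum 2) = 0.155

Drum 1:
Iterate (Newton) starting at ψ₁ = 0.5:
  ψ₁ = 0.500: g = -0.1652, g' = -0.840 → ψ₁ = 0.303
  ψ₁ = 0.303: g = 0.0108, g' = -0.997 → ψ₁ = 0.314
Converged at ψ₁ = 0.314.
Drum-1 compositions:
  1: x = 0.157, y = 0.602
  2: x = 0.483, y = 0.291
  3: x = 0.359, y = 0.107
Drum-2 feed = drum-1 vapor: z₂ = (0.6018, 0.2914, 0.1067).
Drum 2:
Newton iteration, ψ₂⁰ = 0.5:
  ψ₂ = 0.500: g = 0.0244, g' = -0.829 → ψ₂ = 0.529
Converged at ψ₂ = 0.529.
  1: x = 0.366, y = 0.812
  2: x = 0.444, y = 0.155
  3: x = 0.190, y = 0.033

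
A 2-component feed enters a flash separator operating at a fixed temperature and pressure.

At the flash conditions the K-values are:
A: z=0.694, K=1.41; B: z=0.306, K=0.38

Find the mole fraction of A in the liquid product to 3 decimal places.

Binary case is linear: z₁(K₁−1)(1+ψ(K₂−1)) + z₂(K₂−1)(1+ψ(K₁−1)) = 0
⇒ ψ = [z₁(K₁−1)+z₂(K₂−1)] / [−(K₁−1)(K₂−1)] = 0.0948/0.2542 = 0.373
Compositions from xᵢ = zᵢ/(1+ψ(Kᵢ−1)), yᵢ = Kᵢxᵢ:
  A: x = 0.602, y = 0.849
  B: x = 0.398, y = 0.151

x_A = 0.602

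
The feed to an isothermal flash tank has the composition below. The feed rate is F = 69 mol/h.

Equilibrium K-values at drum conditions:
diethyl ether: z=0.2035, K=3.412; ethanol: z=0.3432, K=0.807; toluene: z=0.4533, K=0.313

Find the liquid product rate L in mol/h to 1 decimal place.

Rachford–Rice: g(ψ) = Σ zᵢ(Kᵢ−1)/(1+ψ(Kᵢ−1)) = 0.
Feasibility: ΣzᵢKᵢ = 1.1132, Σzᵢ/Kᵢ = 1.9332 — both > 1, two phases present.
Newton iteration, ψ⁰ = 0.49:
  ψ = 0.4900: g = -0.31764, g' = -0.7505 → ψ = 0.0667
  ψ = 0.0667: g = 0.02931, g' = -1.1265 → ψ = 0.0927
  ψ = 0.0927: g = 0.00105, g' = -1.0479 → ψ = 0.0938
Converged at ψ = 0.0938.
Then V = ψ·F = 0.0938·69 = 6.5 mol/h and L = F − V = 62.5 mol/h.

L = 62.5 mol/h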